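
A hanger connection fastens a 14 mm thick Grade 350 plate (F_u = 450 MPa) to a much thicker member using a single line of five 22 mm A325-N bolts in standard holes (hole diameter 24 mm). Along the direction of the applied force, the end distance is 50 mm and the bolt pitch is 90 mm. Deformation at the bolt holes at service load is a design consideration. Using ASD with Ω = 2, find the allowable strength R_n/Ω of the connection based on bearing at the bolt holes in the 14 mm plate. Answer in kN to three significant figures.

809 kN

Per bolt r_n = 1.2 l_c t F_u ≤ 2.4 d t F_u; upper limit = 2.4 × 22 × 14 × 450 / 1000 = 332.6 kN.
Edge bolt: l_c = 50 − 24/2 = 38 mm → 1.2 × 38 × 14 × 450 / 1000 = 287.3 → r_n = 287.3 kN.
Interior bolts: l_c = 90 − 24 = 66 mm → 1.2 × 66 × 14 × 450 / 1000 = 499 → r_n = 332.6 kN.
R_n = 1 × 287.3 + 4 × 332.6 = 1618 kN.
Allowable strength R_n/Ω = 1618 / 2 = 809 kN.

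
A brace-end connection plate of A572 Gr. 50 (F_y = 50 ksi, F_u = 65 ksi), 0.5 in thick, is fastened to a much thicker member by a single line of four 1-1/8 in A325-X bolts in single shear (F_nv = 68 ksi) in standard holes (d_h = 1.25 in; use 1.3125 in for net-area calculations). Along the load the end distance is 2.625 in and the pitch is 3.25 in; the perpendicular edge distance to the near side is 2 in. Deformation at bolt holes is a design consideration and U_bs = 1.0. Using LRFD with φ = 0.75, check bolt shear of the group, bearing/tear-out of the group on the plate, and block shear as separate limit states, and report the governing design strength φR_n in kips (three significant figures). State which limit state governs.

147 kips (block shear governs)

Bolt shear: A_b = π·1.125²/4 = 0.994 in²; R_n = 68 × 0.994 × 4 × 1 = 270.4 kips → 0.75 × 270.4 = 203 kips.
Bearing: edge l_c = 2, r_n = 78 kips; interior l_c = 2, r_n = 78 kips; R_n = 78 + 3·78 = 312 kips → 234 kips.
Block shear: A_gv = 6.188, A_nv = 3.891, A_nt = 0.6719 in²; R_n = min(0.6F_uA_nv, 0.6F_yA_gv) + U_bs·F_u·A_nt = 195.4 kips → 147 kips.
Block shear governs: 147 kips.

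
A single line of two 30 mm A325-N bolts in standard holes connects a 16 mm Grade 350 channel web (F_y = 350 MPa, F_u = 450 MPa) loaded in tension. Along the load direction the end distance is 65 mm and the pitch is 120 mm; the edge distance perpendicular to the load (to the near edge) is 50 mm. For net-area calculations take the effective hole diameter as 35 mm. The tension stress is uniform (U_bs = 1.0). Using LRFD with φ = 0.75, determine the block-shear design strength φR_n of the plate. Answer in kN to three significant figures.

605 kN

Shear plane L_v = 65 + 1·120 = 185 mm; A_gv = 185 × 16 = 2960 mm².
A_nv = (185 − 1.5·35) × 16 = 2120 mm².
A_nt = (50 − 0.5·35) × 16 = 520 mm².
0.6 F_u A_nv = 572.4 kN; 0.6 F_y A_gv = 621.6 kN → shear rupture governs the shear term.
R_n = 572.4 + 1.0 × 450 × 520 / 1000 = 806.4 kN.
Design strength φR_n = 0.75 × 806.4 = 605 kN.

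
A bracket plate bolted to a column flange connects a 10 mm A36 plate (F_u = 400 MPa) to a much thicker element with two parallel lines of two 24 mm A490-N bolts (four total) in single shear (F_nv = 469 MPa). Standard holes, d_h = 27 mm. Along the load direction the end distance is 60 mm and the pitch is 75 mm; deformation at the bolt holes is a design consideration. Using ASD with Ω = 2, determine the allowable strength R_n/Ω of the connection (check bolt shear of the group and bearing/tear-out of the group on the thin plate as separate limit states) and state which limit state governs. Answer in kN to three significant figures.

Bolt shear: A_b = π·24²/4 = 452.4 mm²; R_n = 469 × 452.4 × 4 × 1 / 1000 = 848.7 kN → 848.7 / 2 = 424 kN.
Bearing (1.2 l_c t F_u ≤ 2.4 d t F_u): upper limit = 2.4·24·10·400 / 1000 = 230.4 kN.
  Edge l_c = 60 − 27/2 = 46.5 → r_n = 223.2 kN; interior l_c = 75 − 27 = 48 → r_n = 230.4 kN.
  R_n,bearing = 2·223.2 + 2·230.4 = 907.2 kN → 907.2 / 2 = 454 kN.
Bolt shear governs: 424 kN.

424 kN (bolt shear governs)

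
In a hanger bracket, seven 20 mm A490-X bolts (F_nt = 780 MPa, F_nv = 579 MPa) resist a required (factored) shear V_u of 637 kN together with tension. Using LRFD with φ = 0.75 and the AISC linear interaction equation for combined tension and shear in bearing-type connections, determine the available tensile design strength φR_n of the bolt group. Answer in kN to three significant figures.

814 kN

A_b = π·20²/4 = 314.2 mm²; f_rv = 637 × 1000 / (7 × 314.2) = 289.7 MPa.
F'_nt = 1.3 F_nt − (F_nt / φF_nv) f_rv = 1.3·780 − (780/(0.75·579))·289.7 = 493.7 MPa, capped at F_nt → F'_nt = 493.7 MPa.
R_n = F'_nt · A_b · n = 493.7 × 314.2 × 7 / 1000 = 1086 kN.
Design strength φR_n = 0.75 × 1086 = 814 kN.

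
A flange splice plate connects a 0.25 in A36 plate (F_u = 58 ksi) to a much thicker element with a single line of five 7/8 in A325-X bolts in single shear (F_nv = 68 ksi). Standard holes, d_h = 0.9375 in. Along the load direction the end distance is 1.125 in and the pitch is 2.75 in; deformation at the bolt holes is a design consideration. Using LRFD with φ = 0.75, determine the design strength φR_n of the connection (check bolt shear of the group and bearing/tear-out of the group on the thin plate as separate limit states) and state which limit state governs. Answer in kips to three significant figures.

99.9 kips (bearing governs)

Bolt shear: A_b = π·0.875²/4 = 0.6013 in²; R_n = 68 × 0.6013 × 5 × 1 = 204.4 kips → 0.75 × 204.4 = 153 kips.
Bearing (1.2 l_c t F_u ≤ 2.4 d t F_u): upper limit = 2.4·0.875·0.25·58 = 30.45 kips.
  Edge l_c = 1.125 − 0.9375/2 = 0.6562 → r_n = 11.42 kips; interior l_c = 2.75 − 0.9375 = 1.812 → r_n = 30.45 kips.
  R_n,bearing = 1·11.42 + 4·30.45 = 133.2 kips → 0.75 × 133.2 = 99.9 kips.
Bearing governs: 99.9 kips.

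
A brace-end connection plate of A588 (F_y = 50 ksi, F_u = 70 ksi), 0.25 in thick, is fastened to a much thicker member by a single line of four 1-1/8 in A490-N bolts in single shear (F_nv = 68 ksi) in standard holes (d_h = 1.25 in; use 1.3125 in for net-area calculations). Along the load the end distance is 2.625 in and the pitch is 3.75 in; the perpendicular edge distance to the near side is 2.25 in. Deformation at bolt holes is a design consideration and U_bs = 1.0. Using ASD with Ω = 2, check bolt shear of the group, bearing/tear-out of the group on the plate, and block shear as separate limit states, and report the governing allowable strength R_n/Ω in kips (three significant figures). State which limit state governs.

62.7 kips (block shear governs)

Bolt shear: A_b = π·1.125²/4 = 0.994 in²; R_n = 68 × 0.994 × 4 × 1 = 270.4 kips → 270.4 / 2 = 135 kips.
Bearing: edge l_c = 2, r_n = 42 kips; interior l_c = 2.5, r_n = 47.25 kips; R_n = 42 + 3·47.25 = 183.7 kips → 91.9 kips.
Block shear: A_gv = 3.469, A_nv = 2.32, A_nt = 0.3984 in²; R_n = min(0.6F_uA_nv, 0.6F_yA_gv) + U_bs·F_u·A_nt = 125.3 kips → 62.7 kips.
Block shear governs: 62.7 kips.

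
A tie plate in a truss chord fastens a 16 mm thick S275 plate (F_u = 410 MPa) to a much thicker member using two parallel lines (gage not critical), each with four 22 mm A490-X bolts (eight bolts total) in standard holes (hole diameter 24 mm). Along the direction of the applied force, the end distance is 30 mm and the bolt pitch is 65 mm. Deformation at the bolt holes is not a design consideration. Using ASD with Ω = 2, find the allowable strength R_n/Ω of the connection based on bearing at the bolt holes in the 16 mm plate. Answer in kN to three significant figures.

Per bolt r_n = 1.5 l_c t F_u ≤ 3.0 d t F_u; upper limit = 3.0 × 22 × 16 × 410 / 1000 = 433 kN.
Edge bolt: l_c = 30 − 24/2 = 18 mm → 1.5 × 18 × 16 × 410 / 1000 = 177.1 → r_n = 177.1 kN.
Interior bolts: l_c = 65 − 24 = 41 mm → 1.5 × 41 × 16 × 410 / 1000 = 403.4 → r_n = 403.4 kN.
R_n = 2 × 177.1 + 6 × 403.4 = 2775 kN.
Allowable strength R_n/Ω = 2775 / 2 = 1390 kN.

1390 kN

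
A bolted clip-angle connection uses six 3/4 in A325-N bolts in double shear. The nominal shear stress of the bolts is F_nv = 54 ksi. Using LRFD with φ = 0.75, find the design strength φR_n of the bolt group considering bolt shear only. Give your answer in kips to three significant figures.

A_b = π × 0.75² / 4 = 0.4418 in².
R_n = F_nv · A_b · n · n_s = 54 × 0.4418 × 6 × 2 = 286.3 kips.
Design strength φR_n = 0.75 × 286.3 = 215 kips.

215 kips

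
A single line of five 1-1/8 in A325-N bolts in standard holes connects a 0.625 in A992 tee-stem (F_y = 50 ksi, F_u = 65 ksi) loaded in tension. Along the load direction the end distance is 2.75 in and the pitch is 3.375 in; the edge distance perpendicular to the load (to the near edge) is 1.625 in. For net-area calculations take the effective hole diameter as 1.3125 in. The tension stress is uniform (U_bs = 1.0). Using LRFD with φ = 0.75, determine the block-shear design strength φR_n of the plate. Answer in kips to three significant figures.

219 kips

Shear plane L_v = 2.75 + 4·3.375 = 16.25 in; A_gv = 16.25 × 0.625 = 10.16 in².
A_nv = (16.25 − 4.5·1.3125) × 0.625 = 6.465 in².
A_nt = (1.625 − 0.5·1.3125) × 0.625 = 0.6055 in².
0.6 F_u A_nv = 252.1 kips; 0.6 F_y A_gv = 304.7 kips → shear rupture governs the shear term.
R_n = 252.1 + 1.0 × 65 × 0.6055 = 291.5 kips.
Design strength φR_n = 0.75 × 291.5 = 219 kips.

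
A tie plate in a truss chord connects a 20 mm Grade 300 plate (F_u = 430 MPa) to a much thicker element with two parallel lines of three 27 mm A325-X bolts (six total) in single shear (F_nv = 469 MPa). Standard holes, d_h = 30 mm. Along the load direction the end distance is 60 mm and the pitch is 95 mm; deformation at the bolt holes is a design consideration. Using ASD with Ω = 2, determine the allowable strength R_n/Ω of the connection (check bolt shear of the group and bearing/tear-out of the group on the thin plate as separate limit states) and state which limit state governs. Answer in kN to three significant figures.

806 kN (bolt shear governs)

Bolt shear: A_b = π·27²/4 = 572.6 mm²; R_n = 469 × 572.6 × 6 × 1 / 1000 = 1611 kN → 1611 / 2 = 806 kN.
Bearing (1.2 l_c t F_u ≤ 2.4 d t F_u): upper limit = 2.4·27·20·430 / 1000 = 557.3 kN.
  Edge l_c = 60 − 30/2 = 45 → r_n = 464.4 kN; interior l_c = 95 − 30 = 65 → r_n = 557.3 kN.
  R_n,bearing = 2·464.4 + 4·557.3 = 3158 kN → 3158 / 2 = 1580 kN.
Bolt shear governs: 806 kN.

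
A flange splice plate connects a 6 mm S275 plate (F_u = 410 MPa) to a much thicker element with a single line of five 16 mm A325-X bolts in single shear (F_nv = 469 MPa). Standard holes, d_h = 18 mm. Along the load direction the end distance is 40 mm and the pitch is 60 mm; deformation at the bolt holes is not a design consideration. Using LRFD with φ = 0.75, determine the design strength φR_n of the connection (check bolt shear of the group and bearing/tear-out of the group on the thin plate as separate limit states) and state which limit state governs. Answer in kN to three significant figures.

354 kN (bolt shear governs)

Bolt shear: A_b = π·16²/4 = 201.1 mm²; R_n = 469 × 201.1 × 5 × 1 / 1000 = 471.5 kN → 0.75 × 471.5 = 354 kN.
Bearing (1.5 l_c t F_u ≤ 3.0 d t F_u): upper limit = 3.0·16·6·410 / 1000 = 118.1 kN.
  Edge l_c = 40 − 18/2 = 31 → r_n = 114.4 kN; interior l_c = 60 − 18 = 42 → r_n = 118.1 kN.
  R_n,bearing = 1·114.4 + 4·118.1 = 586.7 kN → 0.75 × 586.7 = 440 kN.
Bolt shear governs: 354 kN.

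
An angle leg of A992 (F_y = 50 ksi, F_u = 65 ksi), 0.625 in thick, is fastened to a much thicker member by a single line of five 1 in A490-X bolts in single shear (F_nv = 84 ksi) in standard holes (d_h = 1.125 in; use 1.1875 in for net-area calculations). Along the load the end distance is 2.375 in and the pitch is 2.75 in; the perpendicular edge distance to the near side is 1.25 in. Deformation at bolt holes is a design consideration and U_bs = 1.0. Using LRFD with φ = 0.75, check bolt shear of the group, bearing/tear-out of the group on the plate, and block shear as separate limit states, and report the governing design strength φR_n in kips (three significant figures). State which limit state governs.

167 kips (block shear governs)

Bolt shear: A_b = π·1²/4 = 0.7854 in²; R_n = 84 × 0.7854 × 5 × 1 = 329.9 kips → 0.75 × 329.9 = 247 kips.
Bearing: edge l_c = 1.812, r_n = 88.36 kips; interior l_c = 1.625, r_n = 79.22 kips; R_n = 88.36 + 4·79.22 = 405.2 kips → 304 kips.
Block shear: A_gv = 8.359, A_nv = 5.02, A_nt = 0.4102 in²; R_n = min(0.6F_uA_nv, 0.6F_yA_gv) + U_bs·F_u·A_nt = 222.4 kips → 167 kips.
Block shear governs: 167 kips.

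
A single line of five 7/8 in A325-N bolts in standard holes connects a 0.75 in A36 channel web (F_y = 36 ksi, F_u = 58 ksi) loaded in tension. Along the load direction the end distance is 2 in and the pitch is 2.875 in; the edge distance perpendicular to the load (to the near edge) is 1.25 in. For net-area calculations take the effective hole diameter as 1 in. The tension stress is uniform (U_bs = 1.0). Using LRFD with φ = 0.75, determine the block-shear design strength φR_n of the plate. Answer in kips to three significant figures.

Shear plane L_v = 2 + 4·2.875 = 13.5 in; A_gv = 13.5 × 0.75 = 10.12 in².
A_nv = (13.5 − 4.5·1) × 0.75 = 6.75 in².
A_nt = (1.25 − 0.5·1) × 0.75 = 0.5625 in².
0.6 F_u A_nv = 234.9 kips; 0.6 F_y A_gv = 218.7 kips → shear yielding governs the shear term.
R_n = 218.7 + 1.0 × 58 × 0.5625 = 251.3 kips.
Design strength φR_n = 0.75 × 251.3 = 188 kips.

188 kips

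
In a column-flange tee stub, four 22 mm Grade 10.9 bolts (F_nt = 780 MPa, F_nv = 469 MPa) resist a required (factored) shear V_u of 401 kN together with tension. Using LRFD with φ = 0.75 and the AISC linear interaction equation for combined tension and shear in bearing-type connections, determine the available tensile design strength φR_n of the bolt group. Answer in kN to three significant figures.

489 kN

A_b = π·22²/4 = 380.1 mm²; f_rv = 401 × 1000 / (4 × 380.1) = 263.7 MPa.
F'_nt = 1.3 F_nt − (F_nt / φF_nv) f_rv = 1.3·780 − (780/(0.75·469))·263.7 = 429.2 MPa, capped at F_nt → F'_nt = 429.2 MPa.
R_n = F'_nt · A_b · n = 429.2 × 380.1 × 4 / 1000 = 652.6 kN.
Design strength φR_n = 0.75 × 652.6 = 489 kN.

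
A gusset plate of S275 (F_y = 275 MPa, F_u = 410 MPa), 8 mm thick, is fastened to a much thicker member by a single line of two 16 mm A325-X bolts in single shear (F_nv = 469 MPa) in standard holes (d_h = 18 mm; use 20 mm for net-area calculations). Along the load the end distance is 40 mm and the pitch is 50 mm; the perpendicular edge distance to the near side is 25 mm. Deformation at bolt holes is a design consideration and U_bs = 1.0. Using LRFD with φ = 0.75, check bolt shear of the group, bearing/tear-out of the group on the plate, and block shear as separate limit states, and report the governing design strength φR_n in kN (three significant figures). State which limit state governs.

125 kN (block shear governs)

Bolt shear: A_b = π·16²/4 = 201.1 mm²; R_n = 469 × 201.1 × 2 × 1 / 1000 = 188.6 kN → 0.75 × 188.6 = 141 kN.
Bearing: edge l_c = 31, r_n = 122 kN; interior l_c = 32, r_n = 126 kN; R_n = 122 + 1·126 = 248 kN → 186 kN.
Block shear: A_gv = 720, A_nv = 480, A_nt = 120 mm²; R_n = min(0.6F_uA_nv, 0.6F_yA_gv) + U_bs·F_u·A_nt = 167.3 kN → 125 kN.
Block shear governs: 125 kN.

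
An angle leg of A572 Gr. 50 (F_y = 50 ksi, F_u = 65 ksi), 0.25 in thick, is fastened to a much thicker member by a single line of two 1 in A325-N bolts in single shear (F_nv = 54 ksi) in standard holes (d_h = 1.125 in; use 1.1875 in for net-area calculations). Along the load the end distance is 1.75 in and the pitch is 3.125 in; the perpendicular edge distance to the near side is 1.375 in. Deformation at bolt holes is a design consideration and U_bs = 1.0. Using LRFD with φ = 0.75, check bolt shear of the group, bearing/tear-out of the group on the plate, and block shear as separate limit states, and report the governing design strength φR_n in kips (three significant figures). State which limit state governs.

Bolt shear: A_b = π·1²/4 = 0.7854 in²; R_n = 54 × 0.7854 × 2 × 1 = 84.82 kips → 0.75 × 84.82 = 63.6 kips.
Bearing: edge l_c = 1.188, r_n = 23.16 kips; interior l_c = 2, r_n = 39 kips; R_n = 23.16 + 1·39 = 62.16 kips → 46.6 kips.
Block shear: A_gv = 1.219, A_nv = 0.7734, A_nt = 0.1953 in²; R_n = min(0.6F_uA_nv, 0.6F_yA_gv) + U_bs·F_u·A_nt = 42.86 kips → 32.1 kips.
Block shear governs: 32.1 kips.

32.1 kips (block shear governs)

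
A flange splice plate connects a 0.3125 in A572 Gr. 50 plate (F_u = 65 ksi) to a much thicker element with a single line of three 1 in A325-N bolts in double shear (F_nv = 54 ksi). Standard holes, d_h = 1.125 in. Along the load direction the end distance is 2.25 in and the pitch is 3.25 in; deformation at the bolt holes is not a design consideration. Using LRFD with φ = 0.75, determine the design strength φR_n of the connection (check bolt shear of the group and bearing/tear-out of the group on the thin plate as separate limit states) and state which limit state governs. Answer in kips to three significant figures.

130 kips (bearing governs)

Bolt shear: A_b = π·1²/4 = 0.7854 in²; R_n = 54 × 0.7854 × 3 × 2 = 254.5 kips → 0.75 × 254.5 = 191 kips.
Bearing (1.5 l_c t F_u ≤ 3.0 d t F_u): upper limit = 3.0·1·0.3125·65 = 60.94 kips.
  Edge l_c = 2.25 − 1.125/2 = 1.688 → r_n = 51.42 kips; interior l_c = 3.25 − 1.125 = 2.125 → r_n = 60.94 kips.
  R_n,bearing = 1·51.42 + 2·60.94 = 173.3 kips → 0.75 × 173.3 = 130 kips.
Bearing governs: 130 kips.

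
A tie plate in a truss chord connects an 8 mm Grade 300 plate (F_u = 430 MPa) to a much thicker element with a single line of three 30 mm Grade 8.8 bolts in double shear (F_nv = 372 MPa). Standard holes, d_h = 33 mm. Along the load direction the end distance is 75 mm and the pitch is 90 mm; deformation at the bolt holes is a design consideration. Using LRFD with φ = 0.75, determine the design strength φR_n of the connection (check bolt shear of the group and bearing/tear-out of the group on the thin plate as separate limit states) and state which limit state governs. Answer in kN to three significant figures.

Bolt shear: A_b = π·30²/4 = 706.9 mm²; R_n = 372 × 706.9 × 3 × 2 / 1000 = 1578 kN → 0.75 × 1578 = 1180 kN.
Bearing (1.2 l_c t F_u ≤ 2.4 d t F_u): upper limit = 2.4·30·8·430 / 1000 = 247.7 kN.
  Edge l_c = 75 − 33/2 = 58.5 → r_n = 241.5 kN; interior l_c = 90 − 33 = 57 → r_n = 235.3 kN.
  R_n,bearing = 1·241.5 + 2·235.3 = 712.1 kN → 0.75 × 712.1 = 534 kN.
Bearing governs: 534 kN.

534 kN (bearing governs)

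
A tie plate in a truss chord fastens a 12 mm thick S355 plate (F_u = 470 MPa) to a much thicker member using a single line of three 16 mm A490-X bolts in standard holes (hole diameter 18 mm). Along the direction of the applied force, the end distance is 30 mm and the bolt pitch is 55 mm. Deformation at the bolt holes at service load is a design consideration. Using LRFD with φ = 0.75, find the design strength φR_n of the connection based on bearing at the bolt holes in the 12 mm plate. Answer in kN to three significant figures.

431 kN

Per bolt r_n = 1.2 l_c t F_u ≤ 2.4 d t F_u; upper limit = 2.4 × 16 × 12 × 470 / 1000 = 216.6 kN.
Edge bolt: l_c = 30 − 18/2 = 21 mm → 1.2 × 21 × 12 × 470 / 1000 = 142.1 → r_n = 142.1 kN.
Interior bolts: l_c = 55 − 18 = 37 mm → 1.2 × 37 × 12 × 470 / 1000 = 250.4 → r_n = 216.6 kN.
R_n = 1 × 142.1 + 2 × 216.6 = 575.3 kN.
Design strength φR_n = 0.75 × 575.3 = 431 kN.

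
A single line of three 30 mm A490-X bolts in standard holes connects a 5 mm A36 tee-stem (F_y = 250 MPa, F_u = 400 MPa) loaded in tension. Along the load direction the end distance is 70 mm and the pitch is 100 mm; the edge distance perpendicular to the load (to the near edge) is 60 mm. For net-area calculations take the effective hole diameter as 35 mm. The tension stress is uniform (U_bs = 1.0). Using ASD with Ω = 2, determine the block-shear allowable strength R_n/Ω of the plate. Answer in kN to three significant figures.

Shear plane L_v = 70 + 2·100 = 270 mm; A_gv = 270 × 5 = 1350 mm².
A_nv = (270 − 2.5·35) × 5 = 912.5 mm².
A_nt = (60 − 0.5·35) × 5 = 212.5 mm².
0.6 F_u A_nv = 219 kN; 0.6 F_y A_gv = 202.5 kN → shear yielding governs the shear term.
R_n = 202.5 + 1.0 × 400 × 212.5 / 1000 = 287.5 kN.
Allowable strength R_n/Ω = 287.5 / 2 = 144 kN.

144 kN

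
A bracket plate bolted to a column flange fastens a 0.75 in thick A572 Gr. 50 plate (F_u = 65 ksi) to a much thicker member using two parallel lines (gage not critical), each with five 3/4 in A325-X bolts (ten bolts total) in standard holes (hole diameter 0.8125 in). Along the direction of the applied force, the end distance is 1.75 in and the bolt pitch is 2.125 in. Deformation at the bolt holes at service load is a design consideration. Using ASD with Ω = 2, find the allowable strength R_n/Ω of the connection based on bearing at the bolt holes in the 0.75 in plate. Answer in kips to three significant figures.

Per bolt r_n = 1.2 l_c t F_u ≤ 2.4 d t F_u; upper limit = 2.4 × 0.75 × 0.75 × 65 = 87.75 kips.
Edge bolt: l_c = 1.75 − 0.8125/2 = 1.344 in → 1.2 × 1.344 × 0.75 × 65 = 78.61 → r_n = 78.61 kips.
Interior bolts: l_c = 2.125 − 0.8125 = 1.312 in → 1.2 × 1.312 × 0.75 × 65 = 76.78 → r_n = 76.78 kips.
R_n = 2 × 78.61 + 8 × 76.78 = 771.5 kips.
Allowable strength R_n/Ω = 771.5 / 2 = 386 kips.

386 kips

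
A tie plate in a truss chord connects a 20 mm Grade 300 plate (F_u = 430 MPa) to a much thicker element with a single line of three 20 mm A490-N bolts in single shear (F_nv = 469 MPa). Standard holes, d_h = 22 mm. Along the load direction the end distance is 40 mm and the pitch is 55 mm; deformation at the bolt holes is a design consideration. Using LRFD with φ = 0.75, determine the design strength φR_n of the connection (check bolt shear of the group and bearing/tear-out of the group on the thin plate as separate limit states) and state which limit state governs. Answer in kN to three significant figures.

Bolt shear: A_b = π·20²/4 = 314.2 mm²; R_n = 469 × 314.2 × 3 × 1 / 1000 = 442 kN → 0.75 × 442 = 332 kN.
Bearing (1.2 l_c t F_u ≤ 2.4 d t F_u): upper limit = 2.4·20·20·430 / 1000 = 412.8 kN.
  Edge l_c = 40 − 22/2 = 29 → r_n = 299.3 kN; interior l_c = 55 − 22 = 33 → r_n = 340.6 kN.
  R_n,bearing = 1·299.3 + 2·340.6 = 980.4 kN → 0.75 × 980.4 = 735 kN.
Bolt shear governs: 332 kN.

332 kN (bolt shear governs)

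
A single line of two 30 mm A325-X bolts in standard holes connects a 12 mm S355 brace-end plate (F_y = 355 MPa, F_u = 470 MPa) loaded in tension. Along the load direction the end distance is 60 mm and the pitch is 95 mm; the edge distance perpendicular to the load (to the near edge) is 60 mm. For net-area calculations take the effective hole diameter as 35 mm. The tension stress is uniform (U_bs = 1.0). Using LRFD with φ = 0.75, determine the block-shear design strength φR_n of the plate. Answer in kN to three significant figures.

440 kN

Shear plane L_v = 60 + 1·95 = 155 mm; A_gv = 155 × 12 = 1860 mm².
A_nv = (155 − 1.5·35) × 12 = 1230 mm².
A_nt = (60 − 0.5·35) × 12 = 510 mm².
0.6 F_u A_nv = 346.9 kN; 0.6 F_y A_gv = 396.2 kN → shear rupture governs the shear term.
R_n = 346.9 + 1.0 × 470 × 510 / 1000 = 586.6 kN.
Design strength φR_n = 0.75 × 586.6 = 440 kN.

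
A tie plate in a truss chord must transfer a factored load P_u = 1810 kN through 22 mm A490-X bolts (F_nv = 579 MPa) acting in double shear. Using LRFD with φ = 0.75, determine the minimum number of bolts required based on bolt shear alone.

6 bolts

A_b = π·22²/4 = 380.1 mm².
Per-bolt design strength φR_n = 0.75 × 579 × 380.1 × 2 / 1000 = 330.1 kN.
n ≥ 1810 / 330.1 = 5.482 → use 6 bolts.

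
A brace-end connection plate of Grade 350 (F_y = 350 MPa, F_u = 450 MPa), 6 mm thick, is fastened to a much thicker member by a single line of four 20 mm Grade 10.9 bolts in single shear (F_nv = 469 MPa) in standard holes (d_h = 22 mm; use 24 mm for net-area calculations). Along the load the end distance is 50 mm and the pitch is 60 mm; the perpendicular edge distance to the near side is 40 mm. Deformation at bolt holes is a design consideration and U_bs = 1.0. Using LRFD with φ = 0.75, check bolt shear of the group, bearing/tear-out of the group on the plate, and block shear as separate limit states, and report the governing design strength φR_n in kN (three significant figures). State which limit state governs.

234 kN (block shear governs)

Bolt shear: A_b = π·20²/4 = 314.2 mm²; R_n = 469 × 314.2 × 4 × 1 / 1000 = 589.4 kN → 0.75 × 589.4 = 442 kN.
Bearing: edge l_c = 39, r_n = 126.4 kN; interior l_c = 38, r_n = 123.1 kN; R_n = 126.4 + 3·123.1 = 495.7 kN → 372 kN.
Block shear: A_gv = 1380, A_nv = 876, A_nt = 168 mm²; R_n = min(0.6F_uA_nv, 0.6F_yA_gv) + U_bs·F_u·A_nt = 312.1 kN → 234 kN.
Block shear governs: 234 kN.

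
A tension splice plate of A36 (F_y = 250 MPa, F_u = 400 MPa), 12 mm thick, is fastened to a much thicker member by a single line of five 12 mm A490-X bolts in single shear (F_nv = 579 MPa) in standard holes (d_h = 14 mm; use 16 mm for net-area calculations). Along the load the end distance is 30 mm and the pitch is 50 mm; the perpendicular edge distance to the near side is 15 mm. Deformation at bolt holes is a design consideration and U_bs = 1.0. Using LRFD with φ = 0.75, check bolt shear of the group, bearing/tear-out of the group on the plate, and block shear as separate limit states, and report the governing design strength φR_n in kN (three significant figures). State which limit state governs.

246 kN (bolt shear governs)

Bolt shear: A_b = π·12²/4 = 113.1 mm²; R_n = 579 × 113.1 × 5 × 1 / 1000 = 327.4 kN → 0.75 × 327.4 = 246 kN.
Bearing: edge l_c = 23, r_n = 132.5 kN; interior l_c = 36, r_n = 138.2 kN; R_n = 132.5 + 4·138.2 = 685.4 kN → 514 kN.
Block shear: A_gv = 2760, A_nv = 1896, A_nt = 84 mm²; R_n = min(0.6F_uA_nv, 0.6F_yA_gv) + U_bs·F_u·A_nt = 447.6 kN → 336 kN.
Bolt shear governs: 246 kN.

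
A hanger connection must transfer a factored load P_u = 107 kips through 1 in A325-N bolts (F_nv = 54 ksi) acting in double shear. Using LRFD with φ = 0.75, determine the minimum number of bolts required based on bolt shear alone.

A_b = π·1²/4 = 0.7854 in².
Per-bolt design strength φR_n = 0.75 × 54 × 0.7854 × 2 = 63.62 kips.
n ≥ 107 / 63.62 = 1.682 → use 2 bolts.

2 bolts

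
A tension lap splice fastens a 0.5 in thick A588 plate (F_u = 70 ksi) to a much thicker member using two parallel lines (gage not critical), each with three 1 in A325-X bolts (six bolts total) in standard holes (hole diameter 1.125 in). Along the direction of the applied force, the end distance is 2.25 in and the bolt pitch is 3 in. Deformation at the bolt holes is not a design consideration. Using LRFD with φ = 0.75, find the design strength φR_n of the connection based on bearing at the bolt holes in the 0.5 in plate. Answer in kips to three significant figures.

428 kips

Per bolt r_n = 1.5 l_c t F_u ≤ 3.0 d t F_u; upper limit = 3.0 × 1 × 0.5 × 70 = 105 kips.
Edge bolt: l_c = 2.25 − 1.125/2 = 1.688 in → 1.5 × 1.688 × 0.5 × 70 = 88.59 → r_n = 88.59 kips.
Interior bolts: l_c = 3 − 1.125 = 1.875 in → 1.5 × 1.875 × 0.5 × 70 = 98.44 → r_n = 98.44 kips.
R_n = 2 × 88.59 + 4 × 98.44 = 570.9 kips.
Design strength φR_n = 0.75 × 570.9 = 428 kips.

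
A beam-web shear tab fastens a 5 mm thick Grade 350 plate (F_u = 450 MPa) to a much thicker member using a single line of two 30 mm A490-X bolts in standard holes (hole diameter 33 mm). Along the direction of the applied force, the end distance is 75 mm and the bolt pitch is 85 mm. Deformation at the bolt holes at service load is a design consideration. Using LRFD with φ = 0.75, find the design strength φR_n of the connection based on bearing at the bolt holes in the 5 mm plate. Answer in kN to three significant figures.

224 kN

Per bolt r_n = 1.2 l_c t F_u ≤ 2.4 d t F_u; upper limit = 2.4 × 30 × 5 × 450 / 1000 = 162 kN.
Edge bolt: l_c = 75 − 33/2 = 58.5 mm → 1.2 × 58.5 × 5 × 450 / 1000 = 158 → r_n = 158 kN.
Interior bolts: l_c = 85 − 33 = 52 mm → 1.2 × 52 × 5 × 450 / 1000 = 140.4 → r_n = 140.4 kN.
R_n = 1 × 158 + 1 × 140.4 = 298.4 kN.
Design strength φR_n = 0.75 × 298.4 = 224 kN.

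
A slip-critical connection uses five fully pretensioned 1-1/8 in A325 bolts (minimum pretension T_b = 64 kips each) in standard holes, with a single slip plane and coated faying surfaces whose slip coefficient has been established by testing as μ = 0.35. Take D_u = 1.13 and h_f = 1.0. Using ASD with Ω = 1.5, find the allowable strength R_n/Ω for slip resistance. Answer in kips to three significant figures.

84.4 kips

R_n = μ · D_u · h_f · T_b · n_s · n_b = 0.35 × 1.13 × 1.0 × 64 × 1 × 5 = 126.6 kips.
Allowable strength R_n/Ω = 126.6 / 1.5 = 84.4 kips.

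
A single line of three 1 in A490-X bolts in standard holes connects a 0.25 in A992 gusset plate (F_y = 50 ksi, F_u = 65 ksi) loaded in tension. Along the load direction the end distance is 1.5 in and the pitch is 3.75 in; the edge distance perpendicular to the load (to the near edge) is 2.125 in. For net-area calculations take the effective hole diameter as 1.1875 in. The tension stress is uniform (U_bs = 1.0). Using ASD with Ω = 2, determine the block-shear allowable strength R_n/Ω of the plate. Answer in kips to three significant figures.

41.8 kips

Shear plane L_v = 1.5 + 2·3.75 = 9 in; A_gv = 9 × 0.25 = 2.25 in².
A_nv = (9 − 2.5·1.1875) × 0.25 = 1.508 in².
A_nt = (2.125 − 0.5·1.1875) × 0.25 = 0.3828 in².
0.6 F_u A_nv = 58.8 kips; 0.6 F_y A_gv = 67.5 kips → shear rupture governs the shear term.
R_n = 58.8 + 1.0 × 65 × 0.3828 = 83.69 kips.
Allowable strength R_n/Ω = 83.69 / 2 = 41.8 kips.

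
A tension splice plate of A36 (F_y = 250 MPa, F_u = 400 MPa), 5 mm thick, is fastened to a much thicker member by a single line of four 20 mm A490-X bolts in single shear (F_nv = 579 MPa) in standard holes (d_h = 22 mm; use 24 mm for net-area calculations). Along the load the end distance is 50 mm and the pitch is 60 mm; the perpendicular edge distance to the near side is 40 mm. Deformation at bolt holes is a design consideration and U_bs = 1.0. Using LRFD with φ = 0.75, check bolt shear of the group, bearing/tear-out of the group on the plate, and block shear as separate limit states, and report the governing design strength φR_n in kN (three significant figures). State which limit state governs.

171 kN (block shear governs)

Bolt shear: A_b = π·20²/4 = 314.2 mm²; R_n = 579 × 314.2 × 4 × 1 / 1000 = 727.6 kN → 0.75 × 727.6 = 546 kN.
Bearing: edge l_c = 39, r_n = 93.6 kN; interior l_c = 38, r_n = 91.2 kN; R_n = 93.6 + 3·91.2 = 367.2 kN → 275 kN.
Block shear: A_gv = 1150, A_nv = 730, A_nt = 140 mm²; R_n = min(0.6F_uA_nv, 0.6F_yA_gv) + U_bs·F_u·A_nt = 228.5 kN → 171 kN.
Block shear governs: 171 kN.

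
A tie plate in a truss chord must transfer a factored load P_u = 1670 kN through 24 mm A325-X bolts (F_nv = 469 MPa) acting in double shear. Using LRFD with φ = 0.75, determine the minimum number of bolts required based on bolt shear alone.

A_b = π·24²/4 = 452.4 mm².
Per-bolt design strength φR_n = 0.75 × 469 × 452.4 × 2 / 1000 = 318.3 kN.
n ≥ 1670 / 318.3 = 5.247 → use 6 bolts.

6 bolts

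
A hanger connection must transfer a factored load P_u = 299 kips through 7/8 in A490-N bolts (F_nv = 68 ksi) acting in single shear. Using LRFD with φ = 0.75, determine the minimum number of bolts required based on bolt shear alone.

A_b = π·0.875²/4 = 0.6013 in².
Per-bolt design strength φR_n = 0.75 × 68 × 0.6013 × 1 = 30.67 kips.
n ≥ 299 / 30.67 = 9.75 → use 10 bolts.

10 bolts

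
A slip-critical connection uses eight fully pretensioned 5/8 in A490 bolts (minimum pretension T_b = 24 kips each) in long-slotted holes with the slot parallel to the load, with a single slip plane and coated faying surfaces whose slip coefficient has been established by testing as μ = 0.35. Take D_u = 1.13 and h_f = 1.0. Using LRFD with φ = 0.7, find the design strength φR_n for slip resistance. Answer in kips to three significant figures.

R_n = μ · D_u · h_f · T_b · n_s · n_b = 0.35 × 1.13 × 1.0 × 24 × 1 × 8 = 75.94 kips.
Design strength φR_n = 0.7 × 75.94 = 53.2 kips.

53.2 kips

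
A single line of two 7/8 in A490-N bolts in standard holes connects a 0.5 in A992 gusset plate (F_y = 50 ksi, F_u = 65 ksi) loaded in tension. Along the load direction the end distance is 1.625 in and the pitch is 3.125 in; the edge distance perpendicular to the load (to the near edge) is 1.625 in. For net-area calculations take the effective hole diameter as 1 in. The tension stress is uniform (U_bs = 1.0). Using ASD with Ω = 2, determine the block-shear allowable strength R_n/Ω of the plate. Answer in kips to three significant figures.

Shear plane L_v = 1.625 + 1·3.125 = 4.75 in; A_gv = 4.75 × 0.5 = 2.375 in².
A_nv = (4.75 − 1.5·1) × 0.5 = 1.625 in².
A_nt = (1.625 − 0.5·1) × 0.5 = 0.5625 in².
0.6 F_u A_nv = 63.38 kips; 0.6 F_y A_gv = 71.25 kips → shear rupture governs the shear term.
R_n = 63.38 + 1.0 × 65 × 0.5625 = 99.94 kips.
Allowable strength R_n/Ω = 99.94 / 2 = 50 kips.

50 kips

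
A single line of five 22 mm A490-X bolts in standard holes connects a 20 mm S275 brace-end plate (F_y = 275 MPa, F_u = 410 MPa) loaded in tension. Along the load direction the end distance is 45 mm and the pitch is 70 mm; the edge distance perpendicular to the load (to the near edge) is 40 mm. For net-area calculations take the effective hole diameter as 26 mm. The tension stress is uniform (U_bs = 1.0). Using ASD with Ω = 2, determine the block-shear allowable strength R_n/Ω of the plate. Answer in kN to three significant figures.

Shear plane L_v = 45 + 4·70 = 325 mm; A_gv = 325 × 20 = 6500 mm².
A_nv = (325 − 4.5·26) × 20 = 4160 mm².
A_nt = (40 − 0.5·26) × 20 = 540 mm².
0.6 F_u A_nv = 1023 kN; 0.6 F_y A_gv = 1072 kN → shear rupture governs the shear term.
R_n = 1023 + 1.0 × 410 × 540 / 1000 = 1245 kN.
Allowable strength R_n/Ω = 1245 / 2 = 622 kN.

622 kN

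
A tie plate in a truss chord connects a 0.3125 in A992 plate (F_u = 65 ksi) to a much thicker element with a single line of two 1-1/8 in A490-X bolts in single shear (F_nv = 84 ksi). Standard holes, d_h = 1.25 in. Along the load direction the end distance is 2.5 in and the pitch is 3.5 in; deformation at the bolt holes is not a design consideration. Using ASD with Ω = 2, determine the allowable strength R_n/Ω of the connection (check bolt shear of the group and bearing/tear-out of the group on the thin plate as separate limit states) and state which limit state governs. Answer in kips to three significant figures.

Bolt shear: A_b = π·1.125²/4 = 0.994 in²; R_n = 84 × 0.994 × 2 × 1 = 167 kips → 167 / 2 = 83.5 kips.
Bearing (1.5 l_c t F_u ≤ 3.0 d t F_u): upper limit = 3.0·1.125·0.3125·65 = 68.55 kips.
  Edge l_c = 2.5 − 1.25/2 = 1.875 → r_n = 57.13 kips; interior l_c = 3.5 − 1.25 = 2.25 → r_n = 68.55 kips.
  R_n,bearing = 1·57.13 + 1·68.55 = 125.7 kips → 125.7 / 2 = 62.8 kips.
Bearing governs: 62.8 kips.

62.8 kips (bearing governs)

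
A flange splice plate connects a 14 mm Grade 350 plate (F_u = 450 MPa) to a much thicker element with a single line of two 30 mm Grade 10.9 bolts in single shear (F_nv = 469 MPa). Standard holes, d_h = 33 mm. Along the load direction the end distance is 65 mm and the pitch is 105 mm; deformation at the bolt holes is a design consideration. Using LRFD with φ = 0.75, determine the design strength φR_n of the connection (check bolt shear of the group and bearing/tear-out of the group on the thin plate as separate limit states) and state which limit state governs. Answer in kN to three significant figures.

497 kN (bolt shear governs)

Bolt shear: A_b = π·30²/4 = 706.9 mm²; R_n = 469 × 706.9 × 2 × 1 / 1000 = 663 kN → 0.75 × 663 = 497 kN.
Bearing (1.2 l_c t F_u ≤ 2.4 d t F_u): upper limit = 2.4·30·14·450 / 1000 = 453.6 kN.
  Edge l_c = 65 − 33/2 = 48.5 → r_n = 366.7 kN; interior l_c = 105 − 33 = 72 → r_n = 453.6 kN.
  R_n,bearing = 1·366.7 + 1·453.6 = 820.3 kN → 0.75 × 820.3 = 615 kN.
Bolt shear governs: 497 kN.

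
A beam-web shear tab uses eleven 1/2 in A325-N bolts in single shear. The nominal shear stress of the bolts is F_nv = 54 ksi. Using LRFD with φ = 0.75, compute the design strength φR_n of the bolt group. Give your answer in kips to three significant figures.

A_b = π × 0.5² / 4 = 0.1963 in².
R_n = F_nv · A_b · n · n_s = 54 × 0.1963 × 11 × 1 = 116.6 kips.
Design strength φR_n = 0.75 × 116.6 = 87.5 kips.

87.5 kips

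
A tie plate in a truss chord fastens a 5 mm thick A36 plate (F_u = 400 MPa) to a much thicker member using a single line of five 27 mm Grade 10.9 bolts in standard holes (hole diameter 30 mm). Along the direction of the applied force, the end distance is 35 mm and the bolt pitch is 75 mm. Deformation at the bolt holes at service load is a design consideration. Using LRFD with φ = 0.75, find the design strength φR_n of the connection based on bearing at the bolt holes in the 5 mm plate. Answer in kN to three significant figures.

360 kN

Per bolt r_n = 1.2 l_c t F_u ≤ 2.4 d t F_u; upper limit = 2.4 × 27 × 5 × 400 / 1000 = 129.6 kN.
Edge bolt: l_c = 35 − 30/2 = 20 mm → 1.2 × 20 × 5 × 400 / 1000 = 48 → r_n = 48 kN.
Interior bolts: l_c = 75 − 30 = 45 mm → 1.2 × 45 × 5 × 400 / 1000 = 108 → r_n = 108 kN.
R_n = 1 × 48 + 4 × 108 = 480 kN.
Design strength φR_n = 0.75 × 480 = 360 kN.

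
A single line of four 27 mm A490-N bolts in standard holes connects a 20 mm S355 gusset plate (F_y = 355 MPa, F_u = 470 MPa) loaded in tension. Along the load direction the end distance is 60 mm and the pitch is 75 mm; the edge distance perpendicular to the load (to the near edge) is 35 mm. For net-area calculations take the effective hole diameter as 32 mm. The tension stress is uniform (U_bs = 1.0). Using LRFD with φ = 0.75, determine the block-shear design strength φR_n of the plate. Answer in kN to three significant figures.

866 kN

Shear plane L_v = 60 + 3·75 = 285 mm; A_gv = 285 × 20 = 5700 mm².
A_nv = (285 − 3.5·32) × 20 = 3460 mm².
A_nt = (35 − 0.5·32) × 20 = 380 mm².
0.6 F_u A_nv = 975.7 kN; 0.6 F_y A_gv = 1214 kN → shear rupture governs the shear term.
R_n = 975.7 + 1.0 × 470 × 380 / 1000 = 1154 kN.
Design strength φR_n = 0.75 × 1154 = 866 kN.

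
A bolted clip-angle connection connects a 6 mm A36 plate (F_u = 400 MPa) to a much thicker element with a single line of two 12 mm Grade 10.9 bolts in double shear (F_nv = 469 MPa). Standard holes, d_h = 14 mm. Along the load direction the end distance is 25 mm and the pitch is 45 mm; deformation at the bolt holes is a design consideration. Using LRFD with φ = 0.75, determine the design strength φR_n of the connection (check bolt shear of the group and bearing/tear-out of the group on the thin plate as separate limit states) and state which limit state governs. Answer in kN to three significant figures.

Bolt shear: A_b = π·12²/4 = 113.1 mm²; R_n = 469 × 113.1 × 2 × 2 / 1000 = 212.2 kN → 0.75 × 212.2 = 159 kN.
Bearing (1.2 l_c t F_u ≤ 2.4 d t F_u): upper limit = 2.4·12·6·400 / 1000 = 69.12 kN.
  Edge l_c = 25 − 14/2 = 18 → r_n = 51.84 kN; interior l_c = 45 − 14 = 31 → r_n = 69.12 kN.
  R_n,bearing = 1·51.84 + 1·69.12 = 121 kN → 0.75 × 121 = 90.7 kN.
Bearing governs: 90.7 kN.

90.7 kN (bearing governs)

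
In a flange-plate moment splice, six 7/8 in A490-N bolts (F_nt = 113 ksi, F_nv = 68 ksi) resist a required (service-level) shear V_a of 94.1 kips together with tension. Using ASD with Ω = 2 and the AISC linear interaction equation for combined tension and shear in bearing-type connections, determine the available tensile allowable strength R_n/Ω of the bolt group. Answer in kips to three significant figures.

109 kips

A_b = π·0.875²/4 = 0.6013 in²; f_rv = 94.1 / (6 × 0.6013) = 26.08 ksi.
F'_nt = 1.3 F_nt − (Ω F_nt / F_nv) f_rv = 1.3·113 − (2·113/68)·26.08 = 60.22 ksi, capped at F_nt → F'_nt = 60.22 ksi.
R_n = F'_nt · A_b · n = 60.22 × 0.6013 × 6 = 217.3 kips.
Allowable strength R_n/Ω = 217.3 / 2 = 109 kips.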